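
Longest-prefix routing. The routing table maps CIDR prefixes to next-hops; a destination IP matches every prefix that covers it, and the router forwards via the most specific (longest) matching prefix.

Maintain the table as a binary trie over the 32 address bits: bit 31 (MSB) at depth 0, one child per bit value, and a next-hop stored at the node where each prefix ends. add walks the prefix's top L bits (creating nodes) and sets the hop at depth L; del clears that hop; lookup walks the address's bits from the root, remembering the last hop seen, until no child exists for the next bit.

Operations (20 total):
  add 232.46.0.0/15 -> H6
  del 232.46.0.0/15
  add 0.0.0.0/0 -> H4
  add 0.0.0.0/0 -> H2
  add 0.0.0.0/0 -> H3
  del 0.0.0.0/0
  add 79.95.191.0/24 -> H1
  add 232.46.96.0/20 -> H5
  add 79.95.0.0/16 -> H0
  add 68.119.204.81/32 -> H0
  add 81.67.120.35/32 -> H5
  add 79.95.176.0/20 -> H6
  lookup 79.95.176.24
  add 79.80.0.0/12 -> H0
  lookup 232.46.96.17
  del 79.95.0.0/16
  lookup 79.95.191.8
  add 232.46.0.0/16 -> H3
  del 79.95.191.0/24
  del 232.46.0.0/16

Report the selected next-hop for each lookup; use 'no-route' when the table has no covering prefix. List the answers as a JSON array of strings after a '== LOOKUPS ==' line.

Trace:
  add 232.46.0.0/15 -> H6 at depth 15
  - 232.46.0.0/15 clear@15
  add 0.0.0.0/0 -> H4 at depth 0
  add 0.0.0.0/0 -> H2 at depth 0
  add 0.0.0.0/0 -> H3 at depth 0
  - 0.0.0.0/0 clear@0
  add 79.95.191.0/24 -> H1 at depth 24
  add 232.46.96.0/20 -> H5 at depth 20
  add 79.95.0.0/16 -> H0 at depth 16
  add 68.119.204.81/32 -> H0 at depth 32
  add 81.67.120.35/32 -> H5 at depth 32
  add 79.95.176.0/20 -> H6 at depth 20
  Q 79.95.176.24: descend 01001111010111111011 ; hops seen [H0,H6] ; pick H6
  add 79.80.0.0/12 -> H0 at depth 12
  Q 232.46.96.17: descend 11101000001011100110 ; hops seen [H5] ; pick H5
  - 79.95.0.0/16 clear@16
  Q 79.95.191.8: descend 010011110101111110111111 ; hops seen [H0,H6,H1] ; pick H1
  add 232.46.0.0/16 -> H3 at depth 16
  - 79.95.191.0/24 clear@24
  - 232.46.0.0/16 clear@16

== LOOKUPS ==
["H6","H5","H1"]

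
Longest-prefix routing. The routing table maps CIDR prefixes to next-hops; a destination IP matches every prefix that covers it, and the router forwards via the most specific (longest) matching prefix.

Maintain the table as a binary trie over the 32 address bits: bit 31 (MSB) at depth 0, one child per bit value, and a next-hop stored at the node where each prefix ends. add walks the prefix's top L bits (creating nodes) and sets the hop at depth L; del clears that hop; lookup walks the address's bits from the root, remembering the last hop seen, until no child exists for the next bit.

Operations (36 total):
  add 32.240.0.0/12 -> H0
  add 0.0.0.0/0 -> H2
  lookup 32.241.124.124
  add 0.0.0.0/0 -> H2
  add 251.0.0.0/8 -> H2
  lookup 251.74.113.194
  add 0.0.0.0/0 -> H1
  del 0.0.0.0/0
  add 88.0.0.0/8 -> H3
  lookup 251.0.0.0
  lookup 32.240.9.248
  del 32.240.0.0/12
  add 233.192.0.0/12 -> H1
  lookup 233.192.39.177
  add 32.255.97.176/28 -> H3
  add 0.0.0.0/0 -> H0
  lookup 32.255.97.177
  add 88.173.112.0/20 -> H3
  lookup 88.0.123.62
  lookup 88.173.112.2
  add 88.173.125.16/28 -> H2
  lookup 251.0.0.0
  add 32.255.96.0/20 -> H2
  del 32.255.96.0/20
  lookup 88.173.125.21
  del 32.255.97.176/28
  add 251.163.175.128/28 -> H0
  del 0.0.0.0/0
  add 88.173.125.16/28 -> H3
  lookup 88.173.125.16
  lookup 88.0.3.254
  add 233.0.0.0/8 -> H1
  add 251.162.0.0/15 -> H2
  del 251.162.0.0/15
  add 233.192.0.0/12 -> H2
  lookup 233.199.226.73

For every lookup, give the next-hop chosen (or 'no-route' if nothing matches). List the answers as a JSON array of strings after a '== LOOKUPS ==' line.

Apply in order:
  + 32.240.0.0/12 (H0) depth=12
  + 0.0.0.0/0 (H2) depth=0
  Q 32.241.124.124: descend 001000001111 ; hops seen [H2,H0] ; pick H0
  + 0.0.0.0/0 (H2) depth=0
  + 251.0.0.0/8 (H2) depth=8
  Q 251.74.113.194: descend 11111011 ; hops seen [H2,H2] ; pick H2
  + 0.0.0.0/0 (H1) depth=0
  del 0.0.0.0/0 (clear depth 0)
  + 88.0.0.0/8 (H3) depth=8
  Q 251.0.0.0: descend 11111011 ; hops seen [H2] ; pick H2
  Q 32.240.9.248: descend 001000001111 ; hops seen [H0] ; pick H0
  del 32.240.0.0/12 (clear depth 12)
  + 233.192.0.0/12 (H1) depth=12
  Q 233.192.39.177: descend 111010011100 ; hops seen [H1] ; pick H1
  + 32.255.97.176/28 (H3) depth=28
  + 0.0.0.0/0 (H0) depth=0
  Q 32.255.97.177: descend 0010000011111111011000011011 ; hops seen [H0,H3] ; pick H3
  + 88.173.112.0/20 (H3) depth=20
  Q 88.0.123.62: descend 01011000 ; hops seen [H0,H3] ; pick H3
  Q 88.173.112.2: descend 01011000101011010111 ; hops seen [H0,H3,H3] ; pick H3
  + 88.173.125.16/28 (H2) depth=28
  Q 251.0.0.0: descend 11111011 ; hops seen [H0,H2] ; pick H2
  + 32.255.96.0/20 (H2) depth=20
  del 32.255.96.0/20 (clear depth 20)
  Q 88.173.125.21: descend 0101100010101101011111010001 ; hops seen [H0,H3,H3,H2] ; pick H2
  del 32.255.97.176/28 (clear depth 28)
  + 251.163.175.128/28 (H0) depth=28
  del 0.0.0.0/0 (clear depth 0)
  + 88.173.125.16/28 (H3) depth=28
  Q 88.173.125.16: descend 0101100010101101011111010001 ; hops seen [H3,H3,H3] ; pick H3
  Q 88.0.3.254: descend 01011000 ; hops seen [H3] ; pick H3
  + 233.0.0.0/8 (H1) depth=8
  + 251.162.0.0/15 (H2) depth=15
  del 251.162.0.0/15 (clear depth 15)
  + 233.192.0.0/12 (H2) depth=12
  Q 233.199.226.73: descend 111010011100 ; hops seen [H1,H2] ; pick H2

== LOOKUPS ==
["H0","H2","H2","H0","H1","H3","H3","H3","H2","H2","H3","H3","H2"]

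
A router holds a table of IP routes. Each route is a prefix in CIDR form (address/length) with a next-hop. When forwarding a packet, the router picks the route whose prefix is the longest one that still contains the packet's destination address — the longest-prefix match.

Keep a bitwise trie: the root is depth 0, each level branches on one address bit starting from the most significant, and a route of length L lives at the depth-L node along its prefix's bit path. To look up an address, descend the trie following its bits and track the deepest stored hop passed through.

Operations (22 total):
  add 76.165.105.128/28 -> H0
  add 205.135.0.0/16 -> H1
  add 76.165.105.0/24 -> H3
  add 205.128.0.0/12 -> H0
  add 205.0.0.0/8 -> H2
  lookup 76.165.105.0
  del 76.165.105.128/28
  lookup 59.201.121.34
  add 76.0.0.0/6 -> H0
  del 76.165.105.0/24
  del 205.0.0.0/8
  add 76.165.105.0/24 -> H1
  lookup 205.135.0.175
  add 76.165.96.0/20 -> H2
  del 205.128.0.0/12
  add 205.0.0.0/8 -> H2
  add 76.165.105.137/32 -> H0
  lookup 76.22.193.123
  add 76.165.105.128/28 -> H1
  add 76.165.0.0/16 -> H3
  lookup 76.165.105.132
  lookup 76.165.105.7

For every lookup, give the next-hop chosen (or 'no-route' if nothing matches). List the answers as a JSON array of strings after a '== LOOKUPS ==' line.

Apply in order:
  + 76.165.105.128/28 (H0) depth=28
  + 205.135.0.0/16 (H1) depth=16
  + 76.165.105.0/24 (H3) depth=24
  + 205.128.0.0/12 (H0) depth=12
  + 205.0.0.0/8 (H2) depth=8
  lookup 76.165.105.0: bits 010011001010010101101001 walk d0:-→d1:-→d2:-→d3:-→d4:-→d5:-→d6:-→d7:-→d8:-→d9:-→d10:-→d11:-→d12:-→d13:-→d14:-→d15:-→d16:-→d17:-→d18:-→d19:-→d20:-→d21:-→d22:-→d23:-→d24:H3 -> H3
  del 76.165.105.128/28 (clear depth 28)
  lookup 59.201.121.34: bits 0 walk d0:-→d1:- -> no-route
  + 76.0.0.0/6 (H0) depth=6
  del 76.165.105.0/24 (clear depth 24)
  del 205.0.0.0/8 (clear depth 8)
  + 76.165.105.0/24 (H1) depth=24
  lookup 205.135.0.175: bits 1100110110000111 walk d0:-→d1:-→d2:-→d3:-→d4:-→d5:-→d6:-→d7:-→d8:-→d9:-→d10:-→d11:-→d12:H0→d13:-→d14:-→d15:-→d16:H1 -> H1
  + 76.165.96.0/20 (H2) depth=20
  del 205.128.0.0/12 (clear depth 12)
  + 205.0.0.0/8 (H2) depth=8
  + 76.165.105.137/32 (H0) depth=32
  lookup 76.22.193.123: bits 01001100 walk d0:-→d1:-→d2:-→d3:-→d4:-→d5:-→d6:H0→d7:-→d8:- -> H0
  + 76.165.105.128/28 (H1) depth=28
  + 76.165.0.0/16 (H3) depth=16
  lookup 76.165.105.132: bits 0100110010100101011010011000 walk d0:-→d1:-→d2:-→d3:-→d4:-→d5:-→d6:H0→d7:-→d8:-→d9:-→d10:-→d11:-→d12:-→d13:-→d14:-→d15:-→d16:H3→d17:-→d18:-→d19:-→d20:H2→d21:-→d22:-→d23:-→d24:H1→d25:-→d26:-→d27:-→d28:H1 -> H1
  lookup 76.165.105.7: bits 010011001010010101101001 walk d0:-→d1:-→d2:-→d3:-→d4:-→d5:-→d6:H0→d7:-→d8:-→d9:-→d10:-→d11:-→d12:-→d13:-→d14:-→d15:-→d16:H3→d17:-→d18:-→d19:-→d20:H2→d21:-→d22:-→d23:-→d24:H1 -> H1

== LOOKUPS ==
["H3","no-route","H1","H0","H1","H1"]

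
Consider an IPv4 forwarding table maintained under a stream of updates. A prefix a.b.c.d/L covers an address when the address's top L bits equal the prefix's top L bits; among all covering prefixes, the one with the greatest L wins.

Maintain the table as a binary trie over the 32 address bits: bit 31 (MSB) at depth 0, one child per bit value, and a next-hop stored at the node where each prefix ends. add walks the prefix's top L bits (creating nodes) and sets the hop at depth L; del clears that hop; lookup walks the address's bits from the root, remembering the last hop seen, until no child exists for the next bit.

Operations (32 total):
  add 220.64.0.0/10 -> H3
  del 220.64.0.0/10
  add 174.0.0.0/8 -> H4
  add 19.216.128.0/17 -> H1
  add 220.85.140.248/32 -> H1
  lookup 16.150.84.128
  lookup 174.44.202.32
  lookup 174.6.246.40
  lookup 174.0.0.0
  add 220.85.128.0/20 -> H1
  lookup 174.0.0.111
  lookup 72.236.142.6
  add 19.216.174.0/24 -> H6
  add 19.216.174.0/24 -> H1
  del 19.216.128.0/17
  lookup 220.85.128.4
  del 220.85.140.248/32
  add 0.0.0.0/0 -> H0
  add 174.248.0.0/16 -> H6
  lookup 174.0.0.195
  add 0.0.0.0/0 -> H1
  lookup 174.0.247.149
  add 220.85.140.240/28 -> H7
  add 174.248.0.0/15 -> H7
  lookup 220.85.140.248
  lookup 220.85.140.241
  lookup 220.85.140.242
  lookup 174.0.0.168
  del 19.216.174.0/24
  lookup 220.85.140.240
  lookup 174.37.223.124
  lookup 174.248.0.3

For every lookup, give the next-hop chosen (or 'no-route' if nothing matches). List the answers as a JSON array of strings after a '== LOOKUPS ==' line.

Process each operation:
  + 220.64.0.0/10 (H3) depth=10
  - 220.64.0.0/10 clear@10
  + 174.0.0.0/8 (H4) depth=8
  + 19.216.128.0/17 (H1) depth=17
  + 220.85.140.248/32 (H1) depth=32
  Q 16.150.84.128: descend 000100 ; hops seen [∅] ; pick no-route
  Q 174.44.202.32: descend 10101110 ; hops seen [H4] ; pick H4
  Q 174.6.246.40: descend 10101110 ; hops seen [H4] ; pick H4
  Q 174.0.0.0: descend 10101110 ; hops seen [H4] ; pick H4
  + 220.85.128.0/20 (H1) depth=20
  Q 174.0.0.111: descend 10101110 ; hops seen [H4] ; pick H4
  Q 72.236.142.6: descend 0 ; hops seen [∅] ; pick no-route
  + 19.216.174.0/24 (H6) depth=24
  + 19.216.174.0/24 (H1) depth=24
  - 19.216.128.0/17 clear@17
  Q 220.85.128.4: descend 11011100010101011000 ; hops seen [H1] ; pick H1
  - 220.85.140.248/32 clear@32
  + 0.0.0.0/0 (H0) depth=0
  + 174.248.0.0/16 (H6) depth=16
  Q 174.0.0.195: descend 10101110 ; hops seen [H0,H4] ; pick H4
  + 0.0.0.0/0 (H1) depth=0
  Q 174.0.247.149: descend 10101110 ; hops seen [H1,H4] ; pick H4
  + 220.85.140.240/28 (H7) depth=28
  + 174.248.0.0/15 (H7) depth=15
  Q 220.85.140.248: descend 11011100010101011000110011111000 ; hops seen [H1,H1,H7] ; pick H7
  Q 220.85.140.241: descend 1101110001010101100011001111 ; hops seen [H1,H1,H7] ; pick H7
  Q 220.85.140.242: descend 1101110001010101100011001111 ; hops seen [H1,H1,H7] ; pick H7
  Q 174.0.0.168: descend 10101110 ; hops seen [H1,H4] ; pick H4
  - 19.216.174.0/24 clear@24
  Q 220.85.140.240: descend 1101110001010101100011001111 ; hops seen [H1,H1,H7] ; pick H7
  Q 174.37.223.124: descend 10101110 ; hops seen [H1,H4] ; pick H4
  Q 174.248.0.3: descend 1010111011111000 ; hops seen [H1,H4,H7,H6] ; pick H6

== LOOKUPS ==
["no-route","H4","H4","H4","H4","no-route","H1","H4","H4","H7","H7","H7","H4","H7","H4","H6"]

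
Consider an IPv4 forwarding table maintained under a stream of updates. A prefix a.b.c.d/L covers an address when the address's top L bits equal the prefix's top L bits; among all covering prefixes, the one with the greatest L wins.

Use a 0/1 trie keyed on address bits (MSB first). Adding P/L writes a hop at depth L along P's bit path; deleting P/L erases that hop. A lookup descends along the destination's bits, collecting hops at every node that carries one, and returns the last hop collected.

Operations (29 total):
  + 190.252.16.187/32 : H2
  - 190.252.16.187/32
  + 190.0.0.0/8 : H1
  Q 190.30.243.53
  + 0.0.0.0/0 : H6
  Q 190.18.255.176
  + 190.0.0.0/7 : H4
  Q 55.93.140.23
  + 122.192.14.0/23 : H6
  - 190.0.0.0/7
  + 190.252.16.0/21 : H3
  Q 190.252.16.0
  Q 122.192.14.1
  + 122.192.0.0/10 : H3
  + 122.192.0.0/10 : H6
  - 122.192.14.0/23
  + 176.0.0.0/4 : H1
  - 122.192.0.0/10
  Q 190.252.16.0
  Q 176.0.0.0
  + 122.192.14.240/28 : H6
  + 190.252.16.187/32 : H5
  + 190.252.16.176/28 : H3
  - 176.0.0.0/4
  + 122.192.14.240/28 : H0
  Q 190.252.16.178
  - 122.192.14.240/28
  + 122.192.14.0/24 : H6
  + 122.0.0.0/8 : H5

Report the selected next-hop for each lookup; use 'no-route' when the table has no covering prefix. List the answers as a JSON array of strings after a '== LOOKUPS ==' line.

Apply in order:
  + 190.252.16.187/32 (H2) depth=32
  - 190.252.16.187/32 clear@32
  + 190.0.0.0/8 (H1) depth=8
  ? 190.30.243.53  path d0:-→d1:-→d2:-→d3:-→d4:-→d5:-→d6:-→d7:-→d8:H1  best=H1
  + 0.0.0.0/0 (H6) depth=0
  ? 190.18.255.176  path d0:H6→d1:-→d2:-→d3:-→d4:-→d5:-→d6:-→d7:-→d8:H1  best=H1
  + 190.0.0.0/7 (H4) depth=7
  ? 55.93.140.23  path d0:H6  best=H6
  + 122.192.14.0/23 (H6) depth=23
  - 190.0.0.0/7 clear@7
  + 190.252.16.0/21 (H3) depth=21
  ? 190.252.16.0  path d0:H6→d1:-→d2:-→d3:-→d4:-→d5:-→d6:-→d7:-→d8:H1→d9:-→d10:-→d11:-→d12:-→d13:-→d14:-→d15:-→d16:-→d17:-→d18:-→d19:-→d20:-→d21:H3→d22:-→d23:-→d24:-  best=H3
  ? 122.192.14.1  path d0:H6→d1:-→d2:-→d3:-→d4:-→d5:-→d6:-→d7:-→d8:-→d9:-→d10:-→d11:-→d12:-→d13:-→d14:-→d15:-→d16:-→d17:-→d18:-→d19:-→d20:-→d21:-→d22:-→d23:H6  best=H6
  + 122.192.0.0/10 (H3) depth=10
  + 122.192.0.0/10 (H6) depth=10
  - 122.192.14.0/23 clear@23
  + 176.0.0.0/4 (H1) depth=4
  - 122.192.0.0/10 clear@10
  ? 190.252.16.0  path d0:H6→d1:-→d2:-→d3:-→d4:H1→d5:-→d6:-→d7:-→d8:H1→d9:-→d10:-→d11:-→d12:-→d13:-→d14:-→d15:-→d16:-→d17:-→d18:-→d19:-→d20:-→d21:H3→d22:-→d23:-→d24:-  best=H3
  ? 176.0.0.0  path d0:H6→d1:-→d2:-→d3:-→d4:H1  best=H1
  + 122.192.14.240/28 (H6) depth=28
  + 190.252.16.187/32 (H5) depth=32
  + 190.252.16.176/28 (H3) depth=28
  - 176.0.0.0/4 clear@4
  + 122.192.14.240/28 (H0) depth=28
  ? 190.252.16.178  path d0:H6→d1:-→d2:-→d3:-→d4:-→d5:-→d6:-→d7:-→d8:H1→d9:-→d10:-→d11:-→d12:-→d13:-→d14:-→d15:-→d16:-→d17:-→d18:-→d19:-→d20:-→d21:H3→d22:-→d23:-→d24:-→d25:-→d26:-→d27:-→d28:H3  best=H3
  - 122.192.14.240/28 clear@28
  + 122.192.14.0/24 (H6) depth=24
  + 122.0.0.0/8 (H5) depth=8

== LOOKUPS ==
["H1","H1","H6","H3","H6","H3","H1","H3"]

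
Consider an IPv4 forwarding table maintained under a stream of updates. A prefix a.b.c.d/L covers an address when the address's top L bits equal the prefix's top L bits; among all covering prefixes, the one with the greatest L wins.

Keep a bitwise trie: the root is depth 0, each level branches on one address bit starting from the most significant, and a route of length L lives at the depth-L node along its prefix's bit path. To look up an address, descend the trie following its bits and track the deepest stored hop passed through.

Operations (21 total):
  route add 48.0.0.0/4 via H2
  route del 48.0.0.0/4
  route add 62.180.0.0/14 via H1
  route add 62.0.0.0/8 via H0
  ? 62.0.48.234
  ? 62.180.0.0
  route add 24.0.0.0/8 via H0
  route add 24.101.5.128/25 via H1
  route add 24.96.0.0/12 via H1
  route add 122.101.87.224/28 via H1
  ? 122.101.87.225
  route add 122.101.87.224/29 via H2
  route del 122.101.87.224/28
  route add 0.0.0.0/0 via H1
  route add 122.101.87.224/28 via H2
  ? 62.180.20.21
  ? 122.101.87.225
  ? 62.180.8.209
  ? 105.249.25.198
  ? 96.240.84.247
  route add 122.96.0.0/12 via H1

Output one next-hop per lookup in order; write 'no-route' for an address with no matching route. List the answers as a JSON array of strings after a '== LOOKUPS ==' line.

Trace:
  + 48.0.0.0/4 (H2) depth=4
  del 48.0.0.0/4 (clear depth 4)
  + 62.180.0.0/14 (H1) depth=14
  + 62.0.0.0/8 (H0) depth=8
  ? 62.0.48.234  path d0:-→d1:-→d2:-→d3:-→d4:-→d5:-→d6:-→d7:-→d8:H0  best=H0
  ? 62.180.0.0  path d0:-→d1:-→d2:-→d3:-→d4:-→d5:-→d6:-→d7:-→d8:H0→d9:-→d10:-→d11:-→d12:-→d13:-→d14:H1  best=H1
  + 24.0.0.0/8 (H0) depth=8
  + 24.101.5.128/25 (H1) depth=25
  + 24.96.0.0/12 (H1) depth=12
  + 122.101.87.224/28 (H1) depth=28
  ? 122.101.87.225  path d0:-→d1:-→d2:-→d3:-→d4:-→d5:-→d6:-→d7:-→d8:-→d9:-→d10:-→d11:-→d12:-→d13:-→d14:-→d15:-→d16:-→d17:-→d18:-→d19:-→d20:-→d21:-→d22:-→d23:-→d24:-→d25:-→d26:-→d27:-→d28:H1  best=H1
  + 122.101.87.224/29 (H2) depth=29
  del 122.101.87.224/28 (clear depth 28)
  + 0.0.0.0/0 (H1) depth=0
  + 122.101.87.224/28 (H2) depth=28
  ? 62.180.20.21  path d0:H1→d1:-→d2:-→d3:-→d4:-→d5:-→d6:-→d7:-→d8:H0→d9:-→d10:-→d11:-→d12:-→d13:-→d14:H1  best=H1
  ? 122.101.87.225  path d0:H1→d1:-→d2:-→d3:-→d4:-→d5:-→d6:-→d7:-→d8:-→d9:-→d10:-→d11:-→d12:-→d13:-→d14:-→d15:-→d16:-→d17:-→d18:-→d19:-→d20:-→d21:-→d22:-→d23:-→d24:-→d25:-→d26:-→d27:-→d28:H2→d29:H2  best=H2
  ? 62.180.8.209  path d0:H1→d1:-→d2:-→d3:-→d4:-→d5:-→d6:-→d7:-→d8:H0→d9:-→d10:-→d11:-→d12:-→d13:-→d14:H1  best=H1
  ? 105.249.25.198  path d0:H1→d1:-→d2:-→d3:-  best=H1
  ? 96.240.84.247  path d0:H1→d1:-→d2:-→d3:-  best=H1
  + 122.96.0.0/12 (H1) depth=12

== LOOKUPS ==
["H0","H1","H1","H1","H2","H1","H1","H1"]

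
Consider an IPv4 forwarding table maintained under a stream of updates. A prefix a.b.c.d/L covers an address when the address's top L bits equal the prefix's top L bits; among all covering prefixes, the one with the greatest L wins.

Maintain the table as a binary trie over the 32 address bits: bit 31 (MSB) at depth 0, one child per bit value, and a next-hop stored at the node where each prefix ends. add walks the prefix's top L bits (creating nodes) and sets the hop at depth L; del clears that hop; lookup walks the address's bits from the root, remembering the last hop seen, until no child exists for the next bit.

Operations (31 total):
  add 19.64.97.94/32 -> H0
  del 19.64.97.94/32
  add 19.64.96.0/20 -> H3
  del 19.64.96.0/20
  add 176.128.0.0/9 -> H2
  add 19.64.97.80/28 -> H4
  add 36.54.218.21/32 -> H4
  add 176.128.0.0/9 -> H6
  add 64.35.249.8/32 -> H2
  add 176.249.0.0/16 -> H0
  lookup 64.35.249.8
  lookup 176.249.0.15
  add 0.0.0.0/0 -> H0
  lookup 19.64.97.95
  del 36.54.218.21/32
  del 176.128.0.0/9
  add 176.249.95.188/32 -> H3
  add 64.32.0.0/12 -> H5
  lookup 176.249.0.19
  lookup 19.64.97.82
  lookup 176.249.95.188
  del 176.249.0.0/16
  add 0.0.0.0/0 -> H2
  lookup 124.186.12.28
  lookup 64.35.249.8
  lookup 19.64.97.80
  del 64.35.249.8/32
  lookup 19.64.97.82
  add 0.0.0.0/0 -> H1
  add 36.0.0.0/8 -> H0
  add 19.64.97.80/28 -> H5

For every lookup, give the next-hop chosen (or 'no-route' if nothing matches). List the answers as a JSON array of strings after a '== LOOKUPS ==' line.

Process each operation:
  + 19.64.97.94/32 (H0) depth=32
  del 19.64.97.94/32 (clear depth 32)
  + 19.64.96.0/20 (H3) depth=20
  del 19.64.96.0/20 (clear depth 20)
  + 176.128.0.0/9 (H2) depth=9
  + 19.64.97.80/28 (H4) depth=28
  + 36.54.218.21/32 (H4) depth=32
  + 176.128.0.0/9 (H6) depth=9
  + 64.35.249.8/32 (H2) depth=32
  + 176.249.0.0/16 (H0) depth=16
  lookup 64.35.249.8: bits 01000000001000111111100100001000 walk d0:-→d1:-→d2:-→d3:-→d4:-→d5:-→d6:-→d7:-→d8:-→d9:-→d10:-→d11:-→d12:-→d13:-→d14:-→d15:-→d16:-→d17:-→d18:-→d19:-→d20:-→d21:-→d22:-→d23:-→d24:-→d25:-→d26:-→d27:-→d28:-→d29:-→d30:-→d31:-→d32:H2 -> H2
  lookup 176.249.0.15: bits 1011000011111001 walk d0:-→d1:-→d2:-→d3:-→d4:-→d5:-→d6:-→d7:-→d8:-→d9:H6→d10:-→d11:-→d12:-→d13:-→d14:-→d15:-→d16:H0 -> H0
  + 0.0.0.0/0 (H0) depth=0
  lookup 19.64.97.95: bits 0001001101000000011000010101111 walk d0:H0→d1:-→d2:-→d3:-→d4:-→d5:-→d6:-→d7:-→d8:-→d9:-→d10:-→d11:-→d12:-→d13:-→d14:-→d15:-→d16:-→d17:-→d18:-→d19:-→d20:-→d21:-→d22:-→d23:-→d24:-→d25:-→d26:-→d27:-→d28:H4→d29:-→d30:-→d31:- -> H4
  del 36.54.218.21/32 (clear depth 32)
  del 176.128.0.0/9 (clear depth 9)
  + 176.249.95.188/32 (H3) depth=32
  + 64.32.0.0/12 (H5) depth=12
  lookup 176.249.0.19: bits 10110000111110010 walk d0:H0→d1:-→d2:-→d3:-→d4:-→d5:-→d6:-→d7:-→d8:-→d9:-→d10:-→d11:-→d12:-→d13:-→d14:-→d15:-→d16:H0→d17:- -> H0
  lookup 19.64.97.82: bits 0001001101000000011000010101 walk d0:H0→d1:-→d2:-→d3:-→d4:-→d5:-→d6:-→d7:-→d8:-→d9:-→d10:-→d11:-→d12:-→d13:-→d14:-→d15:-→d16:-→d17:-→d18:-→d19:-→d20:-→d21:-→d22:-→d23:-→d24:-→d25:-→d26:-→d27:-→d28:H4 -> H4
  lookup 176.249.95.188: bits 10110000111110010101111110111100 walk d0:H0→d1:-→d2:-→d3:-→d4:-→d5:-→d6:-→d7:-→d8:-→d9:-→d10:-→d11:-→d12:-→d13:-→d14:-→d15:-→d16:H0→d17:-→d18:-→d19:-→d20:-→d21:-→d22:-→d23:-→d24:-→d25:-→d26:-→d27:-→d28:-→d29:-→d30:-→d31:-→d32:H3 -> H3
  del 176.249.0.0/16 (clear depth 16)
  + 0.0.0.0/0 (H2) depth=0
  lookup 124.186.12.28: bits 01 walk d0:H2→d1:-→d2:- -> H2
  lookup 64.35.249.8: bits 01000000001000111111100100001000 walk d0:H2→d1:-→d2:-→d3:-→d4:-→d5:-→d6:-→d7:-→d8:-→d9:-→d10:-→d11:-→d12:H5→d13:-→d14:-→d15:-→d16:-→d17:-→d18:-→d19:-→d20:-→d21:-→d22:-→d23:-→d24:-→d25:-→d26:-→d27:-→d28:-→d29:-→d30:-→d31:-→d32:H2 -> H2
  lookup 19.64.97.80: bits 0001001101000000011000010101 walk d0:H2→d1:-→d2:-→d3:-→d4:-→d5:-→d6:-→d7:-→d8:-→d9:-→d10:-→d11:-→d12:-→d13:-→d14:-→d15:-→d16:-→d17:-→d18:-→d19:-→d20:-→d21:-→d22:-→d23:-→d24:-→d25:-→d26:-→d27:-→d28:H4 -> H4
  del 64.35.249.8/32 (clear depth 32)
  lookup 19.64.97.82: bits 0001001101000000011000010101 walk d0:H2→d1:-→d2:-→d3:-→d4:-→d5:-→d6:-→d7:-→d8:-→d9:-→d10:-→d11:-→d12:-→d13:-→d14:-→d15:-→d16:-→d17:-→d18:-→d19:-→d20:-→d21:-→d22:-→d23:-→d24:-→d25:-→d26:-→d27:-→d28:H4 -> H4
  + 0.0.0.0/0 (H1) depth=0
  + 36.0.0.0/8 (H0) depth=8
  + 19.64.97.80/28 (H5) depth=28

== LOOKUPS ==
["H2","H0","H4","H0","H4","H3","H2","H2","H4","H4"]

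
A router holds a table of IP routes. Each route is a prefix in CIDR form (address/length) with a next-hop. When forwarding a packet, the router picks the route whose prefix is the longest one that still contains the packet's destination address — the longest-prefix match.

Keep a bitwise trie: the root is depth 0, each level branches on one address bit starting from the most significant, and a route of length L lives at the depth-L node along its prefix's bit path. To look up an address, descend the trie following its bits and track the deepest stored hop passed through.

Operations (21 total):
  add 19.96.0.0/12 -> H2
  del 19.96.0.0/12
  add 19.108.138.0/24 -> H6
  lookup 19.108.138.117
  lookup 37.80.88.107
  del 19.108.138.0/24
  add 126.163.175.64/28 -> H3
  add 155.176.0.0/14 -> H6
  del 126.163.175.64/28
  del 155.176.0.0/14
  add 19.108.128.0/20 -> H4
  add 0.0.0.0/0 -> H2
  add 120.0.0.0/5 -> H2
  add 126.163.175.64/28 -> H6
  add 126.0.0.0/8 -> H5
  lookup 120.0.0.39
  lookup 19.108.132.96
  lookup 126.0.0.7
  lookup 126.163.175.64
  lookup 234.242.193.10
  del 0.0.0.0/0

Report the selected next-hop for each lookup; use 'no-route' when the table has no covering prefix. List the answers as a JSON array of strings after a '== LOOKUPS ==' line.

Trace:
  add 19.96.0.0/12 -> H2 at depth 12
  - 19.96.0.0/12 clear@12
  add 19.108.138.0/24 -> H6 at depth 24
  Q 19.108.138.117: descend 000100110110110010001010 ; hops seen [H6] ; pick H6
  Q 37.80.88.107: descend 00 ; hops seen [∅] ; pick no-route
  - 19.108.138.0/24 clear@24
  add 126.163.175.64/28 -> H3 at depth 28
  add 155.176.0.0/14 -> H6 at depth 14
  - 126.163.175.64/28 clear@28
  - 155.176.0.0/14 clear@14
  add 19.108.128.0/20 -> H4 at depth 20
  add 0.0.0.0/0 -> H2 at depth 0
  add 120.0.0.0/5 -> H2 at depth 5
  add 126.163.175.64/28 -> H6 at depth 28
  add 126.0.0.0/8 -> H5 at depth 8
  Q 120.0.0.39: descend 01111 ; hops seen [H2,H2] ; pick H2
  Q 19.108.132.96: descend 00010011011011001000 ; hops seen [H2,H4] ; pick H4
  Q 126.0.0.7: descend 01111110 ; hops seen [H2,H2,H5] ; pick H5
  Q 126.163.175.64: descend 0111111010100011101011110100 ; hops seen [H2,H2,H5,H6] ; pick H6
  Q 234.242.193.10: descend 1 ; hops seen [H2] ; pick H2
  - 0.0.0.0/0 clear@0

== LOOKUPS ==
["H6","no-route","H2","H4","H5","H6","H2"]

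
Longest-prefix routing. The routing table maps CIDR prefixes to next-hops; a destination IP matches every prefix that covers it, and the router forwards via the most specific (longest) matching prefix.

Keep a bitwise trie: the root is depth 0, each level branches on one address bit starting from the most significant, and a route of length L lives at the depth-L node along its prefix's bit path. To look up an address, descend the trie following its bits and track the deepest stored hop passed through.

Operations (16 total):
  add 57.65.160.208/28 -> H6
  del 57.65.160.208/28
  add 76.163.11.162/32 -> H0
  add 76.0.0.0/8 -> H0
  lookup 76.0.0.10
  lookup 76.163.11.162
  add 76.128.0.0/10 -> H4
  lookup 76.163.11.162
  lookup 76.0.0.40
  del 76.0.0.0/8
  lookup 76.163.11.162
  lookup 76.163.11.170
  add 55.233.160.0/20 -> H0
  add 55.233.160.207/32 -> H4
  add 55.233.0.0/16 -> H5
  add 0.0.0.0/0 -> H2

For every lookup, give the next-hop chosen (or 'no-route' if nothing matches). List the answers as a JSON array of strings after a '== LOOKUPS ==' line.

Process each operation:
  + 57.65.160.208/28 (H6) depth=28
  - 57.65.160.208/28 clear@28
  + 76.163.11.162/32 (H0) depth=32
  + 76.0.0.0/8 (H0) depth=8
  lookup 76.0.0.10: bits 01001100 walk d0:-→d1:-→d2:-→d3:-→d4:-→d5:-→d6:-→d7:-→d8:H0 -> H0
  lookup 76.163.11.162: bits 01001100101000110000101110100010 walk d0:-→d1:-→d2:-→d3:-→d4:-→d5:-→d6:-→d7:-→d8:H0→d9:-→d10:-→d11:-→d12:-→d13:-→d14:-→d15:-→d16:-→d17:-→d18:-→d19:-→d20:-→d21:-→d22:-→d23:-→d24:-→d25:-→d26:-→d27:-→d28:-→d29:-→d30:-→d31:-→d32:H0 -> H0
  + 76.128.0.0/10 (H4) depth=10
  lookup 76.163.11.162: bits 01001100101000110000101110100010 walk d0:-→d1:-→d2:-→d3:-→d4:-→d5:-→d6:-→d7:-→d8:H0→d9:-→d10:H4→d11:-→d12:-→d13:-→d14:-→d15:-→d16:-→d17:-→d18:-→d19:-→d20:-→d21:-→d22:-→d23:-→d24:-→d25:-→d26:-→d27:-→d28:-→d29:-→d30:-→d31:-→d32:H0 -> H0
  lookup 76.0.0.40: bits 01001100 walk d0:-→d1:-→d2:-→d3:-→d4:-→d5:-→d6:-→d7:-→d8:H0 -> H0
  - 76.0.0.0/8 clear@8
  lookup 76.163.11.162: bits 01001100101000110000101110100010 walk d0:-→d1:-→d2:-→d3:-→d4:-→d5:-→d6:-→d7:-→d8:-→d9:-→d10:H4→d11:-→d12:-→d13:-→d14:-→d15:-→d16:-→d17:-→d18:-→d19:-→d20:-→d21:-→d22:-→d23:-→d24:-→d25:-→d26:-→d27:-→d28:-→d29:-→d30:-→d31:-→d32:H0 -> H0
  lookup 76.163.11.170: bits 0100110010100011000010111010 walk d0:-→d1:-→d2:-→d3:-→d4:-→d5:-→d6:-→d7:-→d8:-→d9:-→d10:H4→d11:-→d12:-→d13:-→d14:-→d15:-→d16:-→d17:-→d18:-→d19:-→d20:-→d21:-→d22:-→d23:-→d24:-→d25:-→d26:-→d27:-→d28:- -> H4
  + 55.233.160.0/20 (H0) depth=20
  + 55.233.160.207/32 (H4) depth=32
  + 55.233.0.0/16 (H5) depth=16
  + 0.0.0.0/0 (H2) depth=0

== LOOKUPS ==
["H0","H0","H0","H0","H0","H4"]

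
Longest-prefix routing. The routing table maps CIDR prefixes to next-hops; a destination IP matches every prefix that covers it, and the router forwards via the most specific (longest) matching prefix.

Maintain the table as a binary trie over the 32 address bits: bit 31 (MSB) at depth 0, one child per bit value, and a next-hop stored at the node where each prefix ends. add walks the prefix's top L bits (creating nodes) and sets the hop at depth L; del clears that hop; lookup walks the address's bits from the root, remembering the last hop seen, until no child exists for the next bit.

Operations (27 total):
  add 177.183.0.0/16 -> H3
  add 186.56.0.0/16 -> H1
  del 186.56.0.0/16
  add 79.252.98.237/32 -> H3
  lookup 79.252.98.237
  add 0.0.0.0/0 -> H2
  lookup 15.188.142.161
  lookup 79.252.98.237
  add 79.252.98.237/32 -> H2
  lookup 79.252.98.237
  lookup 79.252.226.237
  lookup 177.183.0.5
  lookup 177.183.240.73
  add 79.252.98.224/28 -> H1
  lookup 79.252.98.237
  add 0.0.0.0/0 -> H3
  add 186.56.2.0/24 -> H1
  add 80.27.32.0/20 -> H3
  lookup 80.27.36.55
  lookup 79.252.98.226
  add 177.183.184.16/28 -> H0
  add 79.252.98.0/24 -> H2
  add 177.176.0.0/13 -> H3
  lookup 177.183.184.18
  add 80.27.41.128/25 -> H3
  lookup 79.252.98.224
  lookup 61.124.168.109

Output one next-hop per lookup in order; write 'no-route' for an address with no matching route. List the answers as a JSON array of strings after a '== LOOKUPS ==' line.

Apply in order:
  + 177.183.0.0/16 (H3) depth=16
  + 186.56.0.0/16 (H1) depth=16
  del 186.56.0.0/16 (clear depth 16)
  + 79.252.98.237/32 (H3) depth=32
  Q 79.252.98.237: descend 01001111111111000110001011101101 ; hops seen [H3] ; pick H3
  + 0.0.0.0/0 (H2) depth=0
  Q 15.188.142.161: descend 0 ; hops seen [H2] ; pick H2
  Q 79.252.98.237: descend 01001111111111000110001011101101 ; hops seen [H2,H3] ; pick H3
  + 79.252.98.237/32 (H2) depth=32
  Q 79.252.98.237: descend 01001111111111000110001011101101 ; hops seen [H2,H2] ; pick H2
  Q 79.252.226.237: descend 0100111111111100 ; hops seen [H2] ; pick H2
  Q 177.183.0.5: descend 1011000110110111 ; hops seen [H2,H3] ; pick H3
  Q 177.183.240.73: descend 1011000110110111 ; hops seen [H2,H3] ; pick H3
  + 79.252.98.224/28 (H1) depth=28
  Q 79.252.98.237: descend 01001111111111000110001011101101 ; hops seen [H2,H1,H2] ; pick H2
  + 0.0.0.0/0 (H3) depth=0
  + 186.56.2.0/24 (H1) depth=24
  + 80.27.32.0/20 (H3) depth=20
  Q 80.27.36.55: descend 01010000000110110010 ; hops seen [H3,H3] ; pick H3
  Q 79.252.98.226: descend 0100111111111100011000101110 ; hops seen [H3,H1] ; pick H1
  + 177.183.184.16/28 (H0) depth=28
  + 79.252.98.0/24 (H2) depth=24
  + 177.176.0.0/13 (H3) depth=13
  Q 177.183.184.18: descend 1011000110110111101110000001 ; hops seen [H3,H3,H3,H0] ; pick H0
  + 80.27.41.128/25 (H3) depth=25
  Q 79.252.98.224: descend 0100111111111100011000101110 ; hops seen [H3,H2,H1] ; pick H1
  Q 61.124.168.109: descend 0 ; hops seen [H3] ; pick H3

== LOOKUPS ==
["H3","H2","H3","H2","H2","H3","H3","H2","H3","H1","H0","H1","H3"]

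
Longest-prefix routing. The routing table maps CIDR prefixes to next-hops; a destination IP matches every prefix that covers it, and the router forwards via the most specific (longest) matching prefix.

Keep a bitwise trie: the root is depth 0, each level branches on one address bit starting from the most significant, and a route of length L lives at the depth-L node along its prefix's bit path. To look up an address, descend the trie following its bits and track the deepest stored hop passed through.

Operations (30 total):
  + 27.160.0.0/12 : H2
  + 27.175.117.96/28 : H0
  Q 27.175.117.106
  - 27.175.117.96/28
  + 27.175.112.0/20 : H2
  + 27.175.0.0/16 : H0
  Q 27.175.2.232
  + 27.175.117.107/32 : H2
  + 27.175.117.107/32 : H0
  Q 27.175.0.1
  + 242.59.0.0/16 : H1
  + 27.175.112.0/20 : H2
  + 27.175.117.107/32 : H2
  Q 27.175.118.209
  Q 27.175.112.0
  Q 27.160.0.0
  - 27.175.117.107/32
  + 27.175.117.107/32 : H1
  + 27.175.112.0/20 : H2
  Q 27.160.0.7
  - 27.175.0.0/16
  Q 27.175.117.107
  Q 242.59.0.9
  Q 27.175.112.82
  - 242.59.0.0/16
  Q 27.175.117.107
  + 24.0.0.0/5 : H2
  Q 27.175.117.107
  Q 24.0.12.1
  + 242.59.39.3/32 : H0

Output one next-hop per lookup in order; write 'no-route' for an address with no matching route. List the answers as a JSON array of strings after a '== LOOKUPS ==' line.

Trace:
  + 27.160.0.0/12 (H2) depth=12
  + 27.175.117.96/28 (H0) depth=28
  ? 27.175.117.106  path d0:-→d1:-→d2:-→d3:-→d4:-→d5:-→d6:-→d7:-→d8:-→d9:-→d10:-→d11:-→d12:H2→d13:-→d14:-→d15:-→d16:-→d17:-→d18:-→d19:-→d20:-→d21:-→d22:-→d23:-→d24:-→d25:-→d26:-→d27:-→d28:H0  best=H0
  - 27.175.117.96/28 clear@28
  + 27.175.112.0/20 (H2) depth=20
  + 27.175.0.0/16 (H0) depth=16
  ? 27.175.2.232  path d0:-→d1:-→d2:-→d3:-→d4:-→d5:-→d6:-→d7:-→d8:-→d9:-→d10:-→d11:-→d12:H2→d13:-→d14:-→d15:-→d16:H0→d17:-  best=H0
  + 27.175.117.107/32 (H2) depth=32
  + 27.175.117.107/32 (H0) depth=32
  ? 27.175.0.1  path d0:-→d1:-→d2:-→d3:-→d4:-→d5:-→d6:-→d7:-→d8:-→d9:-→d10:-→d11:-→d12:H2→d13:-→d14:-→d15:-→d16:H0→d17:-  best=H0
  + 242.59.0.0/16 (H1) depth=16
  + 27.175.112.0/20 (H2) depth=20
  + 27.175.117.107/32 (H2) depth=32
  ? 27.175.118.209  path d0:-→d1:-→d2:-→d3:-→d4:-→d5:-→d6:-→d7:-→d8:-→d9:-→d10:-→d11:-→d12:H2→d13:-→d14:-→d15:-→d16:H0→d17:-→d18:-→d19:-→d20:H2→d21:-→d22:-  best=H2
  ? 27.175.112.0  path d0:-→d1:-→d2:-→d3:-→d4:-→d5:-→d6:-→d7:-→d8:-→d9:-→d10:-→d11:-→d12:H2→d13:-→d14:-→d15:-→d16:H0→d17:-→d18:-→d19:-→d20:H2→d21:-  best=H2
  ? 27.160.0.0  path d0:-→d1:-→d2:-→d3:-→d4:-→d5:-→d6:-→d7:-→d8:-→d9:-→d10:-→d11:-→d12:H2  best=H2
  - 27.175.117.107/32 clear@32
  + 27.175.117.107/32 (H1) depth=32
  + 27.175.112.0/20 (H2) depth=20
  ? 27.160.0.7  path d0:-→d1:-→d2:-→d3:-→d4:-→d5:-→d6:-→d7:-→d8:-→d9:-→d10:-→d11:-→d12:H2  best=H2
  - 27.175.0.0/16 clear@16
  ? 27.175.117.107  path d0:-→d1:-→d2:-→d3:-→d4:-→d5:-→d6:-→d7:-→d8:-→d9:-→d10:-→d11:-→d12:H2→d13:-→d14:-→d15:-→d16:-→d17:-→d18:-→d19:-→d20:H2→d21:-→d22:-→d23:-→d24:-→d25:-→d26:-→d27:-→d28:-→d29:-→d30:-→d31:-→d32:H1  best=H1
  ? 242.59.0.9  path d0:-→d1:-→d2:-→d3:-→d4:-→d5:-→d6:-→d7:-→d8:-→d9:-→d10:-→d11:-→d12:-→d13:-→d14:-→d15:-→d16:H1  best=H1
  ? 27.175.112.82  path d0:-→d1:-→d2:-→d3:-→d4:-→d5:-→d6:-→d7:-→d8:-→d9:-→d10:-→d11:-→d12:H2→d13:-→d14:-→d15:-→d16:-→d17:-→d18:-→d19:-→d20:H2→d21:-  best=H2
  - 242.59.0.0/16 clear@16
  ? 27.175.117.107  path d0:-→d1:-→d2:-→d3:-→d4:-→d5:-→d6:-→d7:-→d8:-→d9:-→d10:-→d11:-→d12:H2→d13:-→d14:-→d15:-→d16:-→d17:-→d18:-→d19:-→d20:H2→d21:-→d22:-→d23:-→d24:-→d25:-→d26:-→d27:-→d28:-→d29:-→d30:-→d31:-→d32:H1  best=H1
  + 24.0.0.0/5 (H2) depth=5
  ? 27.175.117.107  path d0:-→d1:-→d2:-→d3:-→d4:-→d5:H2→d6:-→d7:-→d8:-→d9:-→d10:-→d11:-→d12:H2→d13:-→d14:-→d15:-→d16:-→d17:-→d18:-→d19:-→d20:H2→d21:-→d22:-→d23:-→d24:-→d25:-→d26:-→d27:-→d28:-→d29:-→d30:-→d31:-→d32:H1  best=H1
  ? 24.0.12.1  path d0:-→d1:-→d2:-→d3:-→d4:-→d5:H2→d6:-  best=H2
  + 242.59.39.3/32 (H0) depth=32

== LOOKUPS ==
["H0","H0","H0","H2","H2","H2","H2","H1","H1","H2","H1","H1","H2"]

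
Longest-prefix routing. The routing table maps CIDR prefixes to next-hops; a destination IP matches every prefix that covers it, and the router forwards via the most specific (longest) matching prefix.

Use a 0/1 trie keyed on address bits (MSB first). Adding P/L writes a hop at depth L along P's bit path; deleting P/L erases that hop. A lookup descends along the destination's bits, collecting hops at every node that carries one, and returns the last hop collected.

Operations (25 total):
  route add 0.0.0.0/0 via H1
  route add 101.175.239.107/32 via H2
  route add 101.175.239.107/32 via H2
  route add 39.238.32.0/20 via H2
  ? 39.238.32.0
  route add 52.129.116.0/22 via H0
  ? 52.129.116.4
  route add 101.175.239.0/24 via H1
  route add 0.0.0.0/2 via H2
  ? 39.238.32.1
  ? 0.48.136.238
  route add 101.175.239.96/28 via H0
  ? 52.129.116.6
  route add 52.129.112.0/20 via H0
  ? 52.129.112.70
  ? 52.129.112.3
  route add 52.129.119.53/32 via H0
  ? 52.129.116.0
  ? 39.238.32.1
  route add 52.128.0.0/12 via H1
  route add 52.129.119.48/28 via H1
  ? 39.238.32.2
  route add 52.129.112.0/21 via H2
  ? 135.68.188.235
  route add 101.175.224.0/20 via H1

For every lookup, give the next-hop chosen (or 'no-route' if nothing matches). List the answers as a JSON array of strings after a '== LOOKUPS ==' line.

Apply in order:
  add 0.0.0.0/0 -> H1 at depth 0
  add 101.175.239.107/32 -> H2 at depth 32
  add 101.175.239.107/32 -> H2 at depth 32
  add 39.238.32.0/20 -> H2 at depth 20
  Q 39.238.32.0: descend 00100111111011100010 ; hops seen [H1,H2] ; pick H2
  add 52.129.116.0/22 -> H0 at depth 22
  Q 52.129.116.4: descend 0011010010000001011101 ; hops seen [H1,H0] ; pick H0
  add 101.175.239.0/24 -> H1 at depth 24
  add 0.0.0.0/2 -> H2 at depth 2
  Q 39.238.32.1: descend 00100111111011100010 ; hops seen [H1,H2,H2] ; pick H2
  Q 0.48.136.238: descend 00 ; hops seen [H1,H2] ; pick H2
  add 101.175.239.96/28 -> H0 at depth 28
  Q 52.129.116.6: descend 0011010010000001011101 ; hops seen [H1,H2,H0] ; pick H0
  add 52.129.112.0/20 -> H0 at depth 20
  Q 52.129.112.70: descend 001101001000000101110 ; hops seen [H1,H2,H0] ; pick H0
  Q 52.129.112.3: descend 001101001000000101110 ; hops seen [H1,H2,H0] ; pick H0
  add 52.129.119.53/32 -> H0 at depth 32
  Q 52.129.116.0: descend 0011010010000001011101 ; hops seen [H1,H2,H0,H0] ; pick H0
  Q 39.238.32.1: descend 00100111111011100010 ; hops seen [H1,H2,H2] ; pick H2
  add 52.128.0.0/12 -> H1 at depth 12
  add 52.129.119.48/28 -> H1 at depth 28
  Q 39.238.32.2: descend 00100111111011100010 ; hops seen [H1,H2,H2] ; pick H2
  add 52.129.112.0/21 -> H2 at depth 21
  Q 135.68.188.235: descend ε ; hops seen [H1] ; pick H1
  add 101.175.224.0/20 -> H1 at depth 20

== LOOKUPS ==
["H2","H0","H2","H2","H0","H0","H0","H0","H2","H2","H1"]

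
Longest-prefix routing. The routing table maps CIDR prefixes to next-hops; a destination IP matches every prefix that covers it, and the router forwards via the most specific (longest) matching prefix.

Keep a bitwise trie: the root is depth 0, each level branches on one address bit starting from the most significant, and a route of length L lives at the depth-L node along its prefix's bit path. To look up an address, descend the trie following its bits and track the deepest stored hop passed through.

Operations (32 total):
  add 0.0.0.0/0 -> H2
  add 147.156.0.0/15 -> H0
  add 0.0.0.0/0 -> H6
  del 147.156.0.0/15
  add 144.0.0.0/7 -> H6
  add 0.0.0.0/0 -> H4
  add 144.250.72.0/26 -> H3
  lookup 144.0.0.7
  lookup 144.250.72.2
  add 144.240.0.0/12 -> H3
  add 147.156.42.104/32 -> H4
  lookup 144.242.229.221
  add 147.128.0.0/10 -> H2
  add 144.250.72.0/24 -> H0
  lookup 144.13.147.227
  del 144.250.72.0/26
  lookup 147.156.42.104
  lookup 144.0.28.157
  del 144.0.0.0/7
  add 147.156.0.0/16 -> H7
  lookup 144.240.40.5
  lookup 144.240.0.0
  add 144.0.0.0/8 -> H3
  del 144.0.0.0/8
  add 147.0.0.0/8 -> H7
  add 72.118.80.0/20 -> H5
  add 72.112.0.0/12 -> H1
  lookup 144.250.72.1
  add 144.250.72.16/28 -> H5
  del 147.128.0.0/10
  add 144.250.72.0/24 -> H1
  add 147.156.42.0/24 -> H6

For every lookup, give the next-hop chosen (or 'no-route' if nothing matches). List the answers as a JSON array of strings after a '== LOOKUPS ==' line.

Trace:
  add 0.0.0.0/0 -> H2 at depth 0
  add 147.156.0.0/15 -> H0 at depth 15
  add 0.0.0.0/0 -> H6 at depth 0
  del 147.156.0.0/15 (clear depth 15)
  add 144.0.0.0/7 -> H6 at depth 7
  add 0.0.0.0/0 -> H4 at depth 0
  add 144.250.72.0/26 -> H3 at depth 26
  lookup 144.0.0.7: bits 10010000 walk d0:H4→d1:-→d2:-→d3:-→d4:-→d5:-→d6:-→d7:H6→d8:- -> H6
  lookup 144.250.72.2: bits 10010000111110100100100000 walk d0:H4→d1:-→d2:-→d3:-→d4:-→d5:-→d6:-→d7:H6→d8:-→d9:-→d10:-→d11:-→d12:-→d13:-→d14:-→d15:-→d16:-→d17:-→d18:-→d19:-→d20:-→d21:-→d22:-→d23:-→d24:-→d25:-→d26:H3 -> H3
  add 144.240.0.0/12 -> H3 at depth 12
  add 147.156.42.104/32 -> H4 at depth 32
  lookup 144.242.229.221: bits 100100001111 walk d0:H4→d1:-→d2:-→d3:-→d4:-→d5:-→d6:-→d7:H6→d8:-→d9:-→d10:-→d11:-→d12:H3 -> H3
  add 147.128.0.0/10 -> H2 at depth 10
  add 144.250.72.0/24 -> H0 at depth 24
  lookup 144.13.147.227: bits 10010000 walk d0:H4→d1:-→d2:-→d3:-→d4:-→d5:-→d6:-→d7:H6→d8:- -> H6
  del 144.250.72.0/26 (clear depth 26)
  lookup 147.156.42.104: bits 10010011100111000010101001101000 walk d0:H4→d1:-→d2:-→d3:-→d4:-→d5:-→d6:-→d7:-→d8:-→d9:-→d10:H2→d11:-→d12:-→d13:-→d14:-→d15:-→d16:-→d17:-→d18:-→d19:-→d20:-→d21:-→d22:-→d23:-→d24:-→d25:-→d26:-→d27:-→d28:-→d29:-→d30:-→d31:-→d32:H4 -> H4
  lookup 144.0.28.157: bits 10010000 walk d0:H4→d1:-→d2:-→d3:-→d4:-→d5:-→d6:-→d7:H6→d8:- -> H6
  del 144.0.0.0/7 (clear depth 7)
  add 147.156.0.0/16 -> H7 at depth 16
  lookup 144.240.40.5: bits 100100001111 walk d0:H4→d1:-→d2:-→d3:-→d4:-→d5:-→d6:-→d7:-→d8:-→d9:-→d10:-→d11:-→d12:H3 -> H3
  lookup 144.240.0.0: bits 100100001111 walk d0:H4→d1:-→d2:-→d3:-→d4:-→d5:-→d6:-→d7:-→d8:-→d9:-→d10:-→d11:-→d12:H3 -> H3
  add 144.0.0.0/8 -> H3 at depth 8
  del 144.0.0.0/8 (clear depth 8)
  add 147.0.0.0/8 -> H7 at depth 8
  add 72.118.80.0/20 -> H5 at depth 20
  add 72.112.0.0/12 -> H1 at depth 12
  lookup 144.250.72.1: bits 10010000111110100100100000 walk d0:H4→d1:-→d2:-→d3:-→d4:-→d5:-→d6:-→d7:-→d8:-→d9:-→d10:-→d11:-→d12:H3→d13:-→d14:-→d15:-→d16:-→d17:-→d18:-→d19:-→d20:-→d21:-→d22:-→d23:-→d24:H0→d25:-→d26:- -> H0
  add 144.250.72.16/28 -> H5 at depth 28
  del 147.128.0.0/10 (clear depth 10)
  add 144.250.72.0/24 -> H1 at depth 24
  add 147.156.42.0/24 -> H6 at depth 24

== LOOKUPS ==
["H6","H3","H3","H6","H4","H6","H3","H3","H0"]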